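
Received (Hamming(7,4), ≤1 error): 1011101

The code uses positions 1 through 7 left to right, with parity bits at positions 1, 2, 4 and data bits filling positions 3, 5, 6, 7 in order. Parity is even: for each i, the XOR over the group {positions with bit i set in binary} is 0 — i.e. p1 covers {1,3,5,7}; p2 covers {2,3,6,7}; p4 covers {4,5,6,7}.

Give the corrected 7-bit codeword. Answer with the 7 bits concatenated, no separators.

s1 (pos 1,3,5,7): 1⊕1⊕1⊕1 = 0
s2 (pos 2,3,6,7): 0⊕1⊕0⊕1 = 0
s4 (pos 4,5,6,7): 1⊕1⊕0⊕1 = 1
Syndrome s4…s1 = 100 → error at position 4.
Flip position 4: 1011101 → 1010101

1010101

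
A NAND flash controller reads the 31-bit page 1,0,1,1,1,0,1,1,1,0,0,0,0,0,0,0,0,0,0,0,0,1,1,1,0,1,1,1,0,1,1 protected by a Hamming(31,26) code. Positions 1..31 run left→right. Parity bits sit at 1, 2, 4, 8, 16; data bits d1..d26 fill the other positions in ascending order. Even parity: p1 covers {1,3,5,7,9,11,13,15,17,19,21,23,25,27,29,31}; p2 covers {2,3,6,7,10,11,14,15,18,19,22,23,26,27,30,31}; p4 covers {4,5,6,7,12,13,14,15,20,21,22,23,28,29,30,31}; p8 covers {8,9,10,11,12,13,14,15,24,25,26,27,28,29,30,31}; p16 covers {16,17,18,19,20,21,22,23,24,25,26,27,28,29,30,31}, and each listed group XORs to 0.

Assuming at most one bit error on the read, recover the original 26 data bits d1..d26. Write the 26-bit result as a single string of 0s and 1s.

s1 (pos 1,3,5,7,9,11,13,15,17,19,21,23,25,27,29,31): 1⊕1⊕1⊕1⊕1⊕0⊕0⊕0⊕0⊕0⊕0⊕1⊕0⊕1⊕0⊕1 = 0
s2 (pos 2,3,6,7,10,11,14,15,18,19,22,23,26,27,30,31): 0⊕1⊕0⊕1⊕0⊕0⊕0⊕0⊕0⊕0⊕1⊕1⊕1⊕1⊕1⊕1 = 0
s4 (pos 4,5,6,7,12,13,14,15,20,21,22,23,28,29,30,31): 1⊕1⊕0⊕1⊕0⊕0⊕0⊕0⊕0⊕0⊕1⊕1⊕1⊕0⊕1⊕1 = 0
s8 (pos 8,9,10,11,12,13,14,15,24,25,26,27,28,29,30,31): 1⊕1⊕0⊕0⊕0⊕0⊕0⊕0⊕1⊕0⊕1⊕1⊕1⊕0⊕1⊕1 = 0
s16 (pos 16,17,18,19,20,21,22,23,24,25,26,27,28,29,30,31): 0⊕0⊕0⊕0⊕0⊕0⊕1⊕1⊕1⊕0⊕1⊕1⊕1⊕0⊕1⊕1 = 0
Syndrome s16…s1 = 00000 → no error.
Read data bits from positions 3,5,6,7,9,10,11,12,13,14,15,17,18,19,20,21,22,23,24,25,26,27,28,29,30,31: 11011000000000001110111011

11011000000000001110111011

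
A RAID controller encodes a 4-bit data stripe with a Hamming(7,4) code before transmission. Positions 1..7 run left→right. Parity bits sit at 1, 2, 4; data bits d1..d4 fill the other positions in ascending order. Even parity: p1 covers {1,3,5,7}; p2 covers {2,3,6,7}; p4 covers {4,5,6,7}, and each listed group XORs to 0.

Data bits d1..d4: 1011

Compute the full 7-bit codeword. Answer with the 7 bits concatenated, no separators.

0110011

Place data at non-parity positions: p1 p2 1 p4 0 1 1
p1 (pos 1,3,5,7): XOR of data positions = 1⊕0⊕1 = 0
p2 (pos 2,3,6,7): XOR of data positions = 1⊕1⊕1 = 1
p4 (pos 4,5,6,7): XOR of data positions = 0⊕1⊕1 = 0
Codeword: 0110011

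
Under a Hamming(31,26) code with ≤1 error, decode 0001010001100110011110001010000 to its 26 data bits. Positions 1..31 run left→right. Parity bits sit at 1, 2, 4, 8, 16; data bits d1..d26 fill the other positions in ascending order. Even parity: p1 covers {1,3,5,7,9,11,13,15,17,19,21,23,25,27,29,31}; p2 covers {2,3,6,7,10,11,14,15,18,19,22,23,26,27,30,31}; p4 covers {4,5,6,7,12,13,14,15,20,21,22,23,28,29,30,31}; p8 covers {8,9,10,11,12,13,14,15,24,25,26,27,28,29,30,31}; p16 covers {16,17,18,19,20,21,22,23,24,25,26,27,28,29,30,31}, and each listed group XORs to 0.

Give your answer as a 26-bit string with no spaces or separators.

00100110011011110001010000

s1 (pos 1,3,5,7,9,11,13,15,17,19,21,23,25,27,29,31): 0⊕0⊕0⊕0⊕0⊕1⊕0⊕1⊕0⊕1⊕1⊕0⊕1⊕1⊕0⊕0 = 0
s2 (pos 2,3,6,7,10,11,14,15,18,19,22,23,26,27,30,31): 0⊕0⊕1⊕0⊕1⊕1⊕1⊕1⊕1⊕1⊕0⊕0⊕0⊕1⊕0⊕0 = 0
s4 (pos 4,5,6,7,12,13,14,15,20,21,22,23,28,29,30,31): 1⊕0⊕1⊕0⊕0⊕0⊕1⊕1⊕1⊕1⊕0⊕0⊕0⊕0⊕0⊕0 = 0
s8 (pos 8,9,10,11,12,13,14,15,24,25,26,27,28,29,30,31): 0⊕0⊕1⊕1⊕0⊕0⊕1⊕1⊕0⊕1⊕0⊕1⊕0⊕0⊕0⊕0 = 0
s16 (pos 16,17,18,19,20,21,22,23,24,25,26,27,28,29,30,31): 0⊕0⊕1⊕1⊕1⊕1⊕0⊕0⊕0⊕1⊕0⊕1⊕0⊕0⊕0⊕0 = 0
Syndrome s16…s1 = 00000 → no error.
Read data bits from positions 3,5,6,7,9,10,11,12,13,14,15,17,18,19,20,21,22,23,24,25,26,27,28,29,30,31: 00100110011011110001010000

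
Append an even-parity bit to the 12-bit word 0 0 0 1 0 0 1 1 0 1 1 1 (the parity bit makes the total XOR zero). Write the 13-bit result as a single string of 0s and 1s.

0001001101110

XOR of the 12 data bits: 0⊕0⊕0⊕1⊕0⊕0⊕1⊕1⊕0⊕1⊕1⊕1 = 0
Parity bit = 0 (so all 13 bits XOR to 0).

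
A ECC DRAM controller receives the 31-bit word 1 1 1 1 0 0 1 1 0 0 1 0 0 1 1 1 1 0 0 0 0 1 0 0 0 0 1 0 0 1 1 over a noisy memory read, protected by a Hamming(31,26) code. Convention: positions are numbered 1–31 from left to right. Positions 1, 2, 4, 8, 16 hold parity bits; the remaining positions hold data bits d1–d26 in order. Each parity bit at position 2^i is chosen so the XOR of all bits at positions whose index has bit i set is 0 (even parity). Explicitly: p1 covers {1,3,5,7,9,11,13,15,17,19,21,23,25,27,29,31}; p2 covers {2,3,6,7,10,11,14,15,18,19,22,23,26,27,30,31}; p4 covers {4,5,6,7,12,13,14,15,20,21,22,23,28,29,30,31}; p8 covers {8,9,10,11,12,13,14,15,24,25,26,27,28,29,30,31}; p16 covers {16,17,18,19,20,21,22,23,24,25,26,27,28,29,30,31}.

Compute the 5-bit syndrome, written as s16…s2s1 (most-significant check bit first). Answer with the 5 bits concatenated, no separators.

01100

s1 (pos 1,3,5,7,9,11,13,15,17,19,21,23,25,27,29,31): 1⊕1⊕0⊕1⊕0⊕1⊕0⊕1⊕1⊕0⊕0⊕0⊕0⊕1⊕0⊕1 = 0
s2 (pos 2,3,6,7,10,11,14,15,18,19,22,23,26,27,30,31): 1⊕1⊕0⊕1⊕0⊕1⊕1⊕1⊕0⊕0⊕1⊕0⊕0⊕1⊕1⊕1 = 0
s4 (pos 4,5,6,7,12,13,14,15,20,21,22,23,28,29,30,31): 1⊕0⊕0⊕1⊕0⊕0⊕1⊕1⊕0⊕0⊕1⊕0⊕0⊕0⊕1⊕1 = 1
s8 (pos 8,9,10,11,12,13,14,15,24,25,26,27,28,29,30,31): 1⊕0⊕0⊕1⊕0⊕0⊕1⊕1⊕0⊕0⊕0⊕1⊕0⊕0⊕1⊕1 = 1
s16 (pos 16,17,18,19,20,21,22,23,24,25,26,27,28,29,30,31): 1⊕1⊕0⊕0⊕0⊕0⊕1⊕0⊕0⊕0⊕0⊕1⊕0⊕0⊕1⊕1 = 0
Syndrome s16…s1 = 01100 → error at position 12.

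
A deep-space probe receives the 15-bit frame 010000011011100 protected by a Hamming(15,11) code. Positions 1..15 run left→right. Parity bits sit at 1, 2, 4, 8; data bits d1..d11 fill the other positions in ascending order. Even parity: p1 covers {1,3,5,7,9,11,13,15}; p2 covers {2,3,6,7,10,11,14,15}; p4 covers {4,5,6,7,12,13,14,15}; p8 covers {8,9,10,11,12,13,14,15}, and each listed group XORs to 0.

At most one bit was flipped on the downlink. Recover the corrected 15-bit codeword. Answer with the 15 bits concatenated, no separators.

010000010011100

s1 (pos 1,3,5,7,9,11,13,15): 0⊕0⊕0⊕0⊕1⊕1⊕1⊕0 = 1
s2 (pos 2,3,6,7,10,11,14,15): 1⊕0⊕0⊕0⊕0⊕1⊕0⊕0 = 0
s4 (pos 4,5,6,7,12,13,14,15): 0⊕0⊕0⊕0⊕1⊕1⊕0⊕0 = 0
s8 (pos 8,9,10,11,12,13,14,15): 1⊕1⊕0⊕1⊕1⊕1⊕0⊕0 = 1
Syndrome s8…s1 = 1001 → error at position 9.
Flip position 9: 010000011011100 → 010000010011100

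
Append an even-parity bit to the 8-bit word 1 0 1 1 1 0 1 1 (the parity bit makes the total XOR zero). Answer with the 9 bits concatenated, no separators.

101110110

XOR of the 8 data bits: 1⊕0⊕1⊕1⊕1⊕0⊕1⊕1 = 0
Parity bit = 0 (so all 9 bits XOR to 0).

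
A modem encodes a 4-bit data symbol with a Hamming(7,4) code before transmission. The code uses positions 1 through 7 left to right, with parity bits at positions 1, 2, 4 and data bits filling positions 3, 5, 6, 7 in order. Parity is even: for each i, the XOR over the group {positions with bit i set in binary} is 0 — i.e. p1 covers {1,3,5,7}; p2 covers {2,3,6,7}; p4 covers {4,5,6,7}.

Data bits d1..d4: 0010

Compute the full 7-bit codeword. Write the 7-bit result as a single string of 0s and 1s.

Place data at non-parity positions: p1 p2 0 p4 0 1 0
p1 (pos 1,3,5,7): XOR of data positions = 0⊕0⊕0 = 0
p2 (pos 2,3,6,7): XOR of data positions = 0⊕1⊕0 = 1
p4 (pos 4,5,6,7): XOR of data positions = 0⊕1⊕0 = 1
Codeword: 0101010

0101010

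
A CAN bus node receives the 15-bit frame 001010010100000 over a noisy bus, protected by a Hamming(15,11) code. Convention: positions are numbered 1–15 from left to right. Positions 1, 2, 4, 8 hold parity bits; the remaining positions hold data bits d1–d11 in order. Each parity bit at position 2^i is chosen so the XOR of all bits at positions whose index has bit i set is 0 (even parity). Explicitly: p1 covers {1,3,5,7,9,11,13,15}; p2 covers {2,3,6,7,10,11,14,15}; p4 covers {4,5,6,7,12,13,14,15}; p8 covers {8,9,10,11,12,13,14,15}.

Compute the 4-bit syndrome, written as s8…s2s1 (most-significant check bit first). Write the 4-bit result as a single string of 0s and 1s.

0100

s1 (pos 1,3,5,7,9,11,13,15): 0⊕1⊕1⊕0⊕0⊕0⊕0⊕0 = 0
s2 (pos 2,3,6,7,10,11,14,15): 0⊕1⊕0⊕0⊕1⊕0⊕0⊕0 = 0
s4 (pos 4,5,6,7,12,13,14,15): 0⊕1⊕0⊕0⊕0⊕0⊕0⊕0 = 1
s8 (pos 8,9,10,11,12,13,14,15): 1⊕0⊕1⊕0⊕0⊕0⊕0⊕0 = 0
Syndrome s8…s1 = 0100 → error at position 4.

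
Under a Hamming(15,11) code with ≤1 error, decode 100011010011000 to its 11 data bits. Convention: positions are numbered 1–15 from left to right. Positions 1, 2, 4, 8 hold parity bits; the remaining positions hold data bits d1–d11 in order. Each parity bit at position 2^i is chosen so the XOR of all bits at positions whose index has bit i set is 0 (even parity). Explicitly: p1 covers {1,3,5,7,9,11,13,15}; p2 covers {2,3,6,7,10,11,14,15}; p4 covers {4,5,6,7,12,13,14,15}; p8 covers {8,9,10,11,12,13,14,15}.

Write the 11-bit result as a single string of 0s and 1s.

s1 (pos 1,3,5,7,9,11,13,15): 1⊕0⊕1⊕0⊕0⊕1⊕0⊕0 = 1
s2 (pos 2,3,6,7,10,11,14,15): 0⊕0⊕1⊕0⊕0⊕1⊕0⊕0 = 0
s4 (pos 4,5,6,7,12,13,14,15): 0⊕1⊕1⊕0⊕1⊕0⊕0⊕0 = 1
s8 (pos 8,9,10,11,12,13,14,15): 1⊕0⊕0⊕1⊕1⊕0⊕0⊕0 = 1
Syndrome s8…s1 = 1101 → error at position 13.
Flip position 13: 100011010011000 → 100011010011100
Read data bits from positions 3,5,6,7,9,10,11,12,13,14,15: 01100011100

01100011100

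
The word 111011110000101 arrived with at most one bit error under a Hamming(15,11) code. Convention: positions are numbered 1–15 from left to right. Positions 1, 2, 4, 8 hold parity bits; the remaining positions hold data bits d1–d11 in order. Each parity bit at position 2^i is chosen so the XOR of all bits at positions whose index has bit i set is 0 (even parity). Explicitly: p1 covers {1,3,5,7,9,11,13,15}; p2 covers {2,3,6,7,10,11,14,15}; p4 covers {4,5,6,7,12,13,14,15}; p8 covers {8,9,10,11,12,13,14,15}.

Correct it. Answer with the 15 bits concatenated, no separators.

111011110000111

s1 (pos 1,3,5,7,9,11,13,15): 1⊕1⊕1⊕1⊕0⊕0⊕1⊕1 = 0
s2 (pos 2,3,6,7,10,11,14,15): 1⊕1⊕1⊕1⊕0⊕0⊕0⊕1 = 1
s4 (pos 4,5,6,7,12,13,14,15): 0⊕1⊕1⊕1⊕0⊕1⊕0⊕1 = 1
s8 (pos 8,9,10,11,12,13,14,15): 1⊕0⊕0⊕0⊕0⊕1⊕0⊕1 = 1
Syndrome s8…s1 = 1110 → error at position 14.
Flip position 14: 111011110000101 → 111011110000111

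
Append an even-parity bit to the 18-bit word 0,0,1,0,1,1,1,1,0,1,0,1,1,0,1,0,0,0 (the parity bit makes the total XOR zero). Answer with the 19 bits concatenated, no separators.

0010111101011010001

XOR of the 18 data bits: 0⊕0⊕1⊕0⊕1⊕1⊕1⊕1⊕0⊕1⊕0⊕1⊕1⊕0⊕1⊕0⊕0⊕0 = 1
Parity bit = 1 (so all 19 bits XOR to 0).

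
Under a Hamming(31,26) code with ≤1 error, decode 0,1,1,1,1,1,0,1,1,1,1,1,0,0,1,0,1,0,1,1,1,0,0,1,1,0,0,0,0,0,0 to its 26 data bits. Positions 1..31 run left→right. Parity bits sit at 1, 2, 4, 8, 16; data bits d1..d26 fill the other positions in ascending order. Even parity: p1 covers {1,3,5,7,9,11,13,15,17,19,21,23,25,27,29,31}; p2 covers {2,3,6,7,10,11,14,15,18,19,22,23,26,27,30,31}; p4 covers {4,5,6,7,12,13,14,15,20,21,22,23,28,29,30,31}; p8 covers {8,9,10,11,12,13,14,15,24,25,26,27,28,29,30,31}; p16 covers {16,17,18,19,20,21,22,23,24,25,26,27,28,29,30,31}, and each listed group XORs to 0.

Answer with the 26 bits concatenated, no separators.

11111111001101110011000000

s1 (pos 1,3,5,7,9,11,13,15,17,19,21,23,25,27,29,31): 0⊕1⊕1⊕0⊕1⊕1⊕0⊕1⊕1⊕1⊕1⊕0⊕1⊕0⊕0⊕0 = 1
s2 (pos 2,3,6,7,10,11,14,15,18,19,22,23,26,27,30,31): 1⊕1⊕1⊕0⊕1⊕1⊕0⊕1⊕0⊕1⊕0⊕0⊕0⊕0⊕0⊕0 = 1
s4 (pos 4,5,6,7,12,13,14,15,20,21,22,23,28,29,30,31): 1⊕1⊕1⊕0⊕1⊕0⊕0⊕1⊕1⊕1⊕0⊕0⊕0⊕0⊕0⊕0 = 1
s8 (pos 8,9,10,11,12,13,14,15,24,25,26,27,28,29,30,31): 1⊕1⊕1⊕1⊕1⊕0⊕0⊕1⊕1⊕1⊕0⊕0⊕0⊕0⊕0⊕0 = 0
s16 (pos 16,17,18,19,20,21,22,23,24,25,26,27,28,29,30,31): 0⊕1⊕0⊕1⊕1⊕1⊕0⊕0⊕1⊕1⊕0⊕0⊕0⊕0⊕0⊕0 = 0
Syndrome s16…s1 = 00111 → error at position 7.
Flip position 7: 0111110111110010101110011000000 → 0111111111110010101110011000000
Read data bits from positions 3,5,6,7,9,10,11,12,13,14,15,17,18,19,20,21,22,23,24,25,26,27,28,29,30,31: 11111111001101110011000000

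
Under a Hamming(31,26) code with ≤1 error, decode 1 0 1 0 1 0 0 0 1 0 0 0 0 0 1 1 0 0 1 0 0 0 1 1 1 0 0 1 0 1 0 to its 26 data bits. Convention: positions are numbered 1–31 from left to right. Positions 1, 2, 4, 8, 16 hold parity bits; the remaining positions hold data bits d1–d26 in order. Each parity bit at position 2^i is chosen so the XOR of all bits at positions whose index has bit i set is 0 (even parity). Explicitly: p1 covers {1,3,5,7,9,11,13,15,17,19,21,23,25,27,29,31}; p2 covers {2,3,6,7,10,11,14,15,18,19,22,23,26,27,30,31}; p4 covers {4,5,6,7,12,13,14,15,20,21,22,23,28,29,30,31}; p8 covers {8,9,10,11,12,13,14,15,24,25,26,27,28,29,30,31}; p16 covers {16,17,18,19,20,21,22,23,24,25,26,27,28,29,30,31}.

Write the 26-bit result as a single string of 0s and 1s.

11001000001001001111001010

s1 (pos 1,3,5,7,9,11,13,15,17,19,21,23,25,27,29,31): 1⊕1⊕1⊕0⊕1⊕0⊕0⊕1⊕0⊕1⊕0⊕1⊕1⊕0⊕0⊕0 = 0
s2 (pos 2,3,6,7,10,11,14,15,18,19,22,23,26,27,30,31): 0⊕1⊕0⊕0⊕0⊕0⊕0⊕1⊕0⊕1⊕0⊕1⊕0⊕0⊕1⊕0 = 1
s4 (pos 4,5,6,7,12,13,14,15,20,21,22,23,28,29,30,31): 0⊕1⊕0⊕0⊕0⊕0⊕0⊕1⊕0⊕0⊕0⊕1⊕1⊕0⊕1⊕0 = 1
s8 (pos 8,9,10,11,12,13,14,15,24,25,26,27,28,29,30,31): 0⊕1⊕0⊕0⊕0⊕0⊕0⊕1⊕1⊕1⊕0⊕0⊕1⊕0⊕1⊕0 = 0
s16 (pos 16,17,18,19,20,21,22,23,24,25,26,27,28,29,30,31): 1⊕0⊕0⊕1⊕0⊕0⊕0⊕1⊕1⊕1⊕0⊕0⊕1⊕0⊕1⊕0 = 1
Syndrome s16…s1 = 10110 → error at position 22.
Flip position 22: 1010100010000011001000111001010 → 1010100010000011001001111001010
Read data bits from positions 3,5,6,7,9,10,11,12,13,14,15,17,18,19,20,21,22,23,24,25,26,27,28,29,30,31: 11001000001001001111001010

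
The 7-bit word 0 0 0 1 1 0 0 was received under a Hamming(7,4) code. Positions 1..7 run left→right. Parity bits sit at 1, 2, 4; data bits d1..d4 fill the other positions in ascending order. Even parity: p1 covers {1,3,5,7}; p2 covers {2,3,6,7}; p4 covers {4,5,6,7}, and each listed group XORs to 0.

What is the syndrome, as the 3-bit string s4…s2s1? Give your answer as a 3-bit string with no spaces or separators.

s1 (pos 1,3,5,7): 0⊕0⊕1⊕0 = 1
s2 (pos 2,3,6,7): 0⊕0⊕0⊕0 = 0
s4 (pos 4,5,6,7): 1⊕1⊕0⊕0 = 0
Syndrome s4…s1 = 001 → error at position 1.

001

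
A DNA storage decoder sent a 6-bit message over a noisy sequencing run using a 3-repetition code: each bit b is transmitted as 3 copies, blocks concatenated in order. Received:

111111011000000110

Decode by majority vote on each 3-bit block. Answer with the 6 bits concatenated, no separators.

Block 1 (111): 3 ones → 1
Block 2 (111): 3 ones → 1
Block 3 (011): 2 ones → 1
Block 4 (000): 0 ones → 0
Block 5 (000): 0 ones → 0
Block 6 (110): 2 ones → 1

111001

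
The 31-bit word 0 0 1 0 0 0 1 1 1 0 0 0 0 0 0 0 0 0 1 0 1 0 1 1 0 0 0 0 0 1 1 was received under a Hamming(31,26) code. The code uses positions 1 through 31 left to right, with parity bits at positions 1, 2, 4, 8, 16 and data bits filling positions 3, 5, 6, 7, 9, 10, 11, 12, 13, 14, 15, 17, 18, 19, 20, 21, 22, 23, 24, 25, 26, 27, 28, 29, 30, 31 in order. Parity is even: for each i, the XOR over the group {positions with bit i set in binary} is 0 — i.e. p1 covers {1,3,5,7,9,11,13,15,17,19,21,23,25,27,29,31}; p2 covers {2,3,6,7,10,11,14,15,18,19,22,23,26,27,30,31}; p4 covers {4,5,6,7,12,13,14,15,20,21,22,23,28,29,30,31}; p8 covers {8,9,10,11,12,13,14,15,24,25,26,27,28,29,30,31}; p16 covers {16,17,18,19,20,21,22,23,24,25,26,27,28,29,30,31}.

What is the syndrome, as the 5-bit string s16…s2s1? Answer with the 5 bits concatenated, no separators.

s1 (pos 1,3,5,7,9,11,13,15,17,19,21,23,25,27,29,31): 0⊕1⊕0⊕1⊕1⊕0⊕0⊕0⊕0⊕1⊕1⊕1⊕0⊕0⊕0⊕1 = 1
s2 (pos 2,3,6,7,10,11,14,15,18,19,22,23,26,27,30,31): 0⊕1⊕0⊕1⊕0⊕0⊕0⊕0⊕0⊕1⊕0⊕1⊕0⊕0⊕1⊕1 = 0
s4 (pos 4,5,6,7,12,13,14,15,20,21,22,23,28,29,30,31): 0⊕0⊕0⊕1⊕0⊕0⊕0⊕0⊕0⊕1⊕0⊕1⊕0⊕0⊕1⊕1 = 1
s8 (pos 8,9,10,11,12,13,14,15,24,25,26,27,28,29,30,31): 1⊕1⊕0⊕0⊕0⊕0⊕0⊕0⊕1⊕0⊕0⊕0⊕0⊕0⊕1⊕1 = 1
s16 (pos 16,17,18,19,20,21,22,23,24,25,26,27,28,29,30,31): 0⊕0⊕0⊕1⊕0⊕1⊕0⊕1⊕1⊕0⊕0⊕0⊕0⊕0⊕1⊕1 = 0
Syndrome s16…s1 = 01101 → error at position 13.

01101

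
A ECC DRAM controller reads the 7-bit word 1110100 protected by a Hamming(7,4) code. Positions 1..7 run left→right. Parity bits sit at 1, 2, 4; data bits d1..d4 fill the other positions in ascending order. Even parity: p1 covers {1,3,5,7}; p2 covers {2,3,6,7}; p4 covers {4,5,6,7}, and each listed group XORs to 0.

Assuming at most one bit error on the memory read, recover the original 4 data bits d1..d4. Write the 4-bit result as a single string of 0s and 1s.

s1 (pos 1,3,5,7): 1⊕1⊕1⊕0 = 1
s2 (pos 2,3,6,7): 1⊕1⊕0⊕0 = 0
s4 (pos 4,5,6,7): 0⊕1⊕0⊕0 = 1
Syndrome s4…s1 = 101 → error at position 5.
Flip position 5: 1110100 → 1110000
Read data bits from positions 3,5,6,7: 1000

1000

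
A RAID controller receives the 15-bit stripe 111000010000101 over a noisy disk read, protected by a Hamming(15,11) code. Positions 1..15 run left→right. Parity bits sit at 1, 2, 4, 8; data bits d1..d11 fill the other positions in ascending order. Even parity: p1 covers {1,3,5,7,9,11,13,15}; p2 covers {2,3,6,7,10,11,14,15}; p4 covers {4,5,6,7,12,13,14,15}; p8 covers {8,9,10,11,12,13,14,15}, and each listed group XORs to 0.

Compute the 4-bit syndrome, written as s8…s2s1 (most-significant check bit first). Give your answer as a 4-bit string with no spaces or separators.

1010

s1 (pos 1,3,5,7,9,11,13,15): 1⊕1⊕0⊕0⊕0⊕0⊕1⊕1 = 0
s2 (pos 2,3,6,7,10,11,14,15): 1⊕1⊕0⊕0⊕0⊕0⊕0⊕1 = 1
s4 (pos 4,5,6,7,12,13,14,15): 0⊕0⊕0⊕0⊕0⊕1⊕0⊕1 = 0
s8 (pos 8,9,10,11,12,13,14,15): 1⊕0⊕0⊕0⊕0⊕1⊕0⊕1 = 1
Syndrome s8…s1 = 1010 → error at position 10.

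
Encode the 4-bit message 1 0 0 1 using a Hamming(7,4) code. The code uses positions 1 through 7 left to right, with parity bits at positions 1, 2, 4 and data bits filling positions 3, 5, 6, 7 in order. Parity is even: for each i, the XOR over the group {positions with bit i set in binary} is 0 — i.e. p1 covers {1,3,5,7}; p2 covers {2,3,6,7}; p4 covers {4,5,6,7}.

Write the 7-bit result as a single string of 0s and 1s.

0011001

Place data at non-parity positions: p1 p2 1 p4 0 0 1
p1 (pos 1,3,5,7): XOR of data positions = 1⊕0⊕1 = 0
p2 (pos 2,3,6,7): XOR of data positions = 1⊕0⊕1 = 0
p4 (pos 4,5,6,7): XOR of data positions = 0⊕0⊕1 = 1
Codeword: 0011001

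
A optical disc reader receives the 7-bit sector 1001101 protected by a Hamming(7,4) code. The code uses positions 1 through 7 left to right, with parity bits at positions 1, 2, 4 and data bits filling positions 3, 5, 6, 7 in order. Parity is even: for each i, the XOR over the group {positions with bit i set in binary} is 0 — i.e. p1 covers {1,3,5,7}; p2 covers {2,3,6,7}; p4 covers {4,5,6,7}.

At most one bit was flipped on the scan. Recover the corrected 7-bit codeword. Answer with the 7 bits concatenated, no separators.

1001100

s1 (pos 1,3,5,7): 1⊕0⊕1⊕1 = 1
s2 (pos 2,3,6,7): 0⊕0⊕0⊕1 = 1
s4 (pos 4,5,6,7): 1⊕1⊕0⊕1 = 1
Syndrome s4…s1 = 111 → error at position 7.
Flip position 7: 1001101 → 1001100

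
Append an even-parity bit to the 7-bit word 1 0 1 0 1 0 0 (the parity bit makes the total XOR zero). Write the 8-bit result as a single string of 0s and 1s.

10101001

XOR of the 7 data bits: 1⊕0⊕1⊕0⊕1⊕0⊕0 = 1
Parity bit = 1 (so all 8 bits XOR to 0).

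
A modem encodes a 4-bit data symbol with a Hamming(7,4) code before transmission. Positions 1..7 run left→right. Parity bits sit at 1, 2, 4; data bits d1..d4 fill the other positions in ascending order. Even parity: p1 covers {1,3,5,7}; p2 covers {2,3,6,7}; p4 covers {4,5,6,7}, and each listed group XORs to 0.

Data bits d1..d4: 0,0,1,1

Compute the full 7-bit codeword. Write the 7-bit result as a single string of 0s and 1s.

Place data at non-parity positions: p1 p2 0 p4 0 1 1
p1 (pos 1,3,5,7): XOR of data positions = 0⊕0⊕1 = 1
p2 (pos 2,3,6,7): XOR of data positions = 0⊕1⊕1 = 0
p4 (pos 4,5,6,7): XOR of data positions = 0⊕1⊕1 = 0
Codeword: 1000011

1000011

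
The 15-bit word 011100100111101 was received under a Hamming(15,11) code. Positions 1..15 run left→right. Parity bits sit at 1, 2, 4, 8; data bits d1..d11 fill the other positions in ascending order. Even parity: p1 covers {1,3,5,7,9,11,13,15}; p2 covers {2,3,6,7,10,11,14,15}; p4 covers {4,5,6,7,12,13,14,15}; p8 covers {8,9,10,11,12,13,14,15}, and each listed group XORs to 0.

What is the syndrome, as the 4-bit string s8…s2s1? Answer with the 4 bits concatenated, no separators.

s1 (pos 1,3,5,7,9,11,13,15): 0⊕1⊕0⊕1⊕0⊕1⊕1⊕1 = 1
s2 (pos 2,3,6,7,10,11,14,15): 1⊕1⊕0⊕1⊕1⊕1⊕0⊕1 = 0
s4 (pos 4,5,6,7,12,13,14,15): 1⊕0⊕0⊕1⊕1⊕1⊕0⊕1 = 1
s8 (pos 8,9,10,11,12,13,14,15): 0⊕0⊕1⊕1⊕1⊕1⊕0⊕1 = 1
Syndrome s8…s1 = 1101 → error at position 13.

1101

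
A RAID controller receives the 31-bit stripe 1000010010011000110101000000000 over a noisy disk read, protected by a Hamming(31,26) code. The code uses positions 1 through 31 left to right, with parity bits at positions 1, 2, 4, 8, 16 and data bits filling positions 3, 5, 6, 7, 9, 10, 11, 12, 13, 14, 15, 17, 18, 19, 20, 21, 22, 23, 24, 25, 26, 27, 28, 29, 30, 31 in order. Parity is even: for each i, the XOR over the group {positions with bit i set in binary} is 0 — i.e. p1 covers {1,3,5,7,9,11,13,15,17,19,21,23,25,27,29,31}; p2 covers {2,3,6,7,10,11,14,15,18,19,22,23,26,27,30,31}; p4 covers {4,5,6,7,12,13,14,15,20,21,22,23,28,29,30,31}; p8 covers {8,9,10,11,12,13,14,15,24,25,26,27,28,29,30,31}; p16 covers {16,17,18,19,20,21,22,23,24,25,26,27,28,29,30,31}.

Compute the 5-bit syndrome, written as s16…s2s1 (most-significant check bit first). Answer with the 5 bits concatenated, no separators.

01110

s1 (pos 1,3,5,7,9,11,13,15,17,19,21,23,25,27,29,31): 1⊕0⊕0⊕0⊕1⊕0⊕1⊕0⊕1⊕0⊕0⊕0⊕0⊕0⊕0⊕0 = 0
s2 (pos 2,3,6,7,10,11,14,15,18,19,22,23,26,27,30,31): 0⊕0⊕1⊕0⊕0⊕0⊕0⊕0⊕1⊕0⊕1⊕0⊕0⊕0⊕0⊕0 = 1
s4 (pos 4,5,6,7,12,13,14,15,20,21,22,23,28,29,30,31): 0⊕0⊕1⊕0⊕1⊕1⊕0⊕0⊕1⊕0⊕1⊕0⊕0⊕0⊕0⊕0 = 1
s8 (pos 8,9,10,11,12,13,14,15,24,25,26,27,28,29,30,31): 0⊕1⊕0⊕0⊕1⊕1⊕0⊕0⊕0⊕0⊕0⊕0⊕0⊕0⊕0⊕0 = 1
s16 (pos 16,17,18,19,20,21,22,23,24,25,26,27,28,29,30,31): 0⊕1⊕1⊕0⊕1⊕0⊕1⊕0⊕0⊕0⊕0⊕0⊕0⊕0⊕0⊕0 = 0
Syndrome s16…s1 = 01110 → error at position 14.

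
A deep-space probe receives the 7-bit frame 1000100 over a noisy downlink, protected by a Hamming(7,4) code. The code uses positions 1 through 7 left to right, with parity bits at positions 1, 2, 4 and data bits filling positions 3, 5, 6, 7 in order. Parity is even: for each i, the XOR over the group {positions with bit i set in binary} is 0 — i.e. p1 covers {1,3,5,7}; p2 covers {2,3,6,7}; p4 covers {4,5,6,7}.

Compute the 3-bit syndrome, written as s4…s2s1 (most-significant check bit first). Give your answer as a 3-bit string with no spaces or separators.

100

s1 (pos 1,3,5,7): 1⊕0⊕1⊕0 = 0
s2 (pos 2,3,6,7): 0⊕0⊕0⊕0 = 0
s4 (pos 4,5,6,7): 0⊕1⊕0⊕0 = 1
Syndrome s4…s1 = 100 → error at position 4.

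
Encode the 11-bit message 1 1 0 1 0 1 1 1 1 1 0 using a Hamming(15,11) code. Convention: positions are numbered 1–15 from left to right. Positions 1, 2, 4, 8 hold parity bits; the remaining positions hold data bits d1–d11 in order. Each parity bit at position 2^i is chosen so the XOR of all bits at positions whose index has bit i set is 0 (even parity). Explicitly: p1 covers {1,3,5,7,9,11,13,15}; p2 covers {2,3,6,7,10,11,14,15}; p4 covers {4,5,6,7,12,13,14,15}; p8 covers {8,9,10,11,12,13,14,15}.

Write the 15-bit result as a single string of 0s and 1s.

111110110111110

Place data at non-parity positions: p1 p2 1 p4 1 0 1 p8 0 1 1 1 1 1 0
p1 (pos 1,3,5,7,9,11,13,15): XOR of data positions = 1⊕1⊕1⊕0⊕1⊕1⊕0 = 1
p2 (pos 2,3,6,7,10,11,14,15): XOR of data positions = 1⊕0⊕1⊕1⊕1⊕1⊕0 = 1
p4 (pos 4,5,6,7,12,13,14,15): XOR of data positions = 1⊕0⊕1⊕1⊕1⊕1⊕0 = 1
p8 (pos 8,9,10,11,12,13,14,15): XOR of data positions = 0⊕1⊕1⊕1⊕1⊕1⊕0 = 1
Codeword: 111110110111110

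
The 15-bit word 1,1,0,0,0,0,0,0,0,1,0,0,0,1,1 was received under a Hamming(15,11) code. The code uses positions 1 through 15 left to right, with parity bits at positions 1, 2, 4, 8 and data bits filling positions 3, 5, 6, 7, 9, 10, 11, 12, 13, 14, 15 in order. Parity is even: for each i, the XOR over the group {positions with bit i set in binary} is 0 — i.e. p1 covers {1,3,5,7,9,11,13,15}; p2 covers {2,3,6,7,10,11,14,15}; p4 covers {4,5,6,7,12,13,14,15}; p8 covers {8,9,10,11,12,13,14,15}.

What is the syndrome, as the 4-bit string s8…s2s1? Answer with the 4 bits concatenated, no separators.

s1 (pos 1,3,5,7,9,11,13,15): 1⊕0⊕0⊕0⊕0⊕0⊕0⊕1 = 0
s2 (pos 2,3,6,7,10,11,14,15): 1⊕0⊕0⊕0⊕1⊕0⊕1⊕1 = 0
s4 (pos 4,5,6,7,12,13,14,15): 0⊕0⊕0⊕0⊕0⊕0⊕1⊕1 = 0
s8 (pos 8,9,10,11,12,13,14,15): 0⊕0⊕1⊕0⊕0⊕0⊕1⊕1 = 1
Syndrome s8…s1 = 1000 → error at position 8.

1000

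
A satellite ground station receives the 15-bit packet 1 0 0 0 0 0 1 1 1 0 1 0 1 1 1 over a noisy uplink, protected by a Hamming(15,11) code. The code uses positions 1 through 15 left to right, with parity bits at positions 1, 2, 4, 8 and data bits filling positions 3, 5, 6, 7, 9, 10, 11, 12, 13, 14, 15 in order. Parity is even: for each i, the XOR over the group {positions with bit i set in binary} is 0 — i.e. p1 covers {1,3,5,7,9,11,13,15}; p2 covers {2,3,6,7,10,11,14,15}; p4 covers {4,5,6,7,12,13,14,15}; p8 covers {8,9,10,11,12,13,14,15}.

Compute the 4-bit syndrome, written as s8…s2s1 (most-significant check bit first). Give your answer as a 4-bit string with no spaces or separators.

s1 (pos 1,3,5,7,9,11,13,15): 1⊕0⊕0⊕1⊕1⊕1⊕1⊕1 = 0
s2 (pos 2,3,6,7,10,11,14,15): 0⊕0⊕0⊕1⊕0⊕1⊕1⊕1 = 0
s4 (pos 4,5,6,7,12,13,14,15): 0⊕0⊕0⊕1⊕0⊕1⊕1⊕1 = 0
s8 (pos 8,9,10,11,12,13,14,15): 1⊕1⊕0⊕1⊕0⊕1⊕1⊕1 = 0
Syndrome s8…s1 = 0000 → no error.

0000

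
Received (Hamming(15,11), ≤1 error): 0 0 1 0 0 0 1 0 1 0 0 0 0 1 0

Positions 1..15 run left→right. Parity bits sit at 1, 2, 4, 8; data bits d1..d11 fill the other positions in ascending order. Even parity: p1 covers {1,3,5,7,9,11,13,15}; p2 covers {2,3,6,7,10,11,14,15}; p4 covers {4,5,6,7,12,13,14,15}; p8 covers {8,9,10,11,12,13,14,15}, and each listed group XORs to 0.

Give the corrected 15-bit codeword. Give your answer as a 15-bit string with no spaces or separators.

000000101000010

s1 (pos 1,3,5,7,9,11,13,15): 0⊕1⊕0⊕1⊕1⊕0⊕0⊕0 = 1
s2 (pos 2,3,6,7,10,11,14,15): 0⊕1⊕0⊕1⊕0⊕0⊕1⊕0 = 1
s4 (pos 4,5,6,7,12,13,14,15): 0⊕0⊕0⊕1⊕0⊕0⊕1⊕0 = 0
s8 (pos 8,9,10,11,12,13,14,15): 0⊕1⊕0⊕0⊕0⊕0⊕1⊕0 = 0
Syndrome s8…s1 = 0011 → error at position 3.
Flip position 3: 001000101000010 → 000000101000010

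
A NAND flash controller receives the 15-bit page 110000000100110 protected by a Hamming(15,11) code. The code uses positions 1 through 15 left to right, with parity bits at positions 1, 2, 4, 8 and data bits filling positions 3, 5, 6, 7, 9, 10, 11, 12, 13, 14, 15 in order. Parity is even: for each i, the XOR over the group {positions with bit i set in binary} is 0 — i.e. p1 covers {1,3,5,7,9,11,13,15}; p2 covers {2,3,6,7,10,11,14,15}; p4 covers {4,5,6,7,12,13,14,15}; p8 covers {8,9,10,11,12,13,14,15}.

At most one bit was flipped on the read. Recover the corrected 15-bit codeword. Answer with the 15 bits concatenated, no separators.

110000000000110

s1 (pos 1,3,5,7,9,11,13,15): 1⊕0⊕0⊕0⊕0⊕0⊕1⊕0 = 0
s2 (pos 2,3,6,7,10,11,14,15): 1⊕0⊕0⊕0⊕1⊕0⊕1⊕0 = 1
s4 (pos 4,5,6,7,12,13,14,15): 0⊕0⊕0⊕0⊕0⊕1⊕1⊕0 = 0
s8 (pos 8,9,10,11,12,13,14,15): 0⊕0⊕1⊕0⊕0⊕1⊕1⊕0 = 1
Syndrome s8…s1 = 1010 → error at position 10.
Flip position 10: 110000000100110 → 110000000000110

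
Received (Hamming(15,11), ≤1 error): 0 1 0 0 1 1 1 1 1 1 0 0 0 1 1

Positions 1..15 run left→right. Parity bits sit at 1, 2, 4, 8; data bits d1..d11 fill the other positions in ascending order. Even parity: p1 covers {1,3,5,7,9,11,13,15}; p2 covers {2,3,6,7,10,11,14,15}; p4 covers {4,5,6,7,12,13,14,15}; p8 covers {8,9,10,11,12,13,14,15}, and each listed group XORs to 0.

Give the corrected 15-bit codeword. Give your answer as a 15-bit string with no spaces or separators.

010011111101011

s1 (pos 1,3,5,7,9,11,13,15): 0⊕0⊕1⊕1⊕1⊕0⊕0⊕1 = 0
s2 (pos 2,3,6,7,10,11,14,15): 1⊕0⊕1⊕1⊕1⊕0⊕1⊕1 = 0
s4 (pos 4,5,6,7,12,13,14,15): 0⊕1⊕1⊕1⊕0⊕0⊕1⊕1 = 1
s8 (pos 8,9,10,11,12,13,14,15): 1⊕1⊕1⊕0⊕0⊕0⊕1⊕1 = 1
Syndrome s8…s1 = 1100 → error at position 12.
Flip position 12: 010011111100011 → 010011111101011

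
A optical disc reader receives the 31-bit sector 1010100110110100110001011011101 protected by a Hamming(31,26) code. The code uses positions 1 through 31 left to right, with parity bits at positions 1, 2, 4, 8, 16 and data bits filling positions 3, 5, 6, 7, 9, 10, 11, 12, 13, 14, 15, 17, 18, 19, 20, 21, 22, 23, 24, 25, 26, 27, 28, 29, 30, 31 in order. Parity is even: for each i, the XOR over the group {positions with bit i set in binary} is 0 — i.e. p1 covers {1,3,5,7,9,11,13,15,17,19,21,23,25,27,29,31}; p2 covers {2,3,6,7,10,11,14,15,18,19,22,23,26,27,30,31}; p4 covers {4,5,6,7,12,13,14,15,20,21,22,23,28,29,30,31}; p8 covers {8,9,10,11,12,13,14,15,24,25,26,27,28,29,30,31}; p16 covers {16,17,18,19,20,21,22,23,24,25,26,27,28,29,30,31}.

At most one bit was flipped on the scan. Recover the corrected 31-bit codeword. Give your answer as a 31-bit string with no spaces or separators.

s1 (pos 1,3,5,7,9,11,13,15,17,19,21,23,25,27,29,31): 1⊕1⊕1⊕0⊕1⊕1⊕0⊕0⊕1⊕0⊕0⊕0⊕1⊕1⊕1⊕1 = 0
s2 (pos 2,3,6,7,10,11,14,15,18,19,22,23,26,27,30,31): 0⊕1⊕0⊕0⊕0⊕1⊕1⊕0⊕1⊕0⊕1⊕0⊕0⊕1⊕0⊕1 = 1
s4 (pos 4,5,6,7,12,13,14,15,20,21,22,23,28,29,30,31): 0⊕1⊕0⊕0⊕1⊕0⊕1⊕0⊕0⊕0⊕1⊕0⊕1⊕1⊕0⊕1 = 1
s8 (pos 8,9,10,11,12,13,14,15,24,25,26,27,28,29,30,31): 1⊕1⊕0⊕1⊕1⊕0⊕1⊕0⊕1⊕1⊕0⊕1⊕1⊕1⊕0⊕1 = 1
s16 (pos 16,17,18,19,20,21,22,23,24,25,26,27,28,29,30,31): 0⊕1⊕1⊕0⊕0⊕0⊕1⊕0⊕1⊕1⊕0⊕1⊕1⊕1⊕0⊕1 = 1
Syndrome s16…s1 = 11110 → error at position 30.
Flip position 30: 1010100110110100110001011011101 → 1010100110110100110001011011111

1010100110110100110001011011111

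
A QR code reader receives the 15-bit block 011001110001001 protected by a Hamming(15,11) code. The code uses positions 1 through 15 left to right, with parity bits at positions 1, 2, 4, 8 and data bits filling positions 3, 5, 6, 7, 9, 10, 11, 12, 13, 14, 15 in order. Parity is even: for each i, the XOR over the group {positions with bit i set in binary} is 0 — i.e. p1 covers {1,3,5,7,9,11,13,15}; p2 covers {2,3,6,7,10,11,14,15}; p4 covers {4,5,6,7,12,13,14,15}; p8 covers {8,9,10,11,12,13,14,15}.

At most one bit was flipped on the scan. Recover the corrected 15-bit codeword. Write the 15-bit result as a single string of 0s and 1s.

s1 (pos 1,3,5,7,9,11,13,15): 0⊕1⊕0⊕1⊕0⊕0⊕0⊕1 = 1
s2 (pos 2,3,6,7,10,11,14,15): 1⊕1⊕1⊕1⊕0⊕0⊕0⊕1 = 1
s4 (pos 4,5,6,7,12,13,14,15): 0⊕0⊕1⊕1⊕1⊕0⊕0⊕1 = 0
s8 (pos 8,9,10,11,12,13,14,15): 1⊕0⊕0⊕0⊕1⊕0⊕0⊕1 = 1
Syndrome s8…s1 = 1011 → error at position 11.
Flip position 11: 011001110001001 → 011001110011001

011001110011001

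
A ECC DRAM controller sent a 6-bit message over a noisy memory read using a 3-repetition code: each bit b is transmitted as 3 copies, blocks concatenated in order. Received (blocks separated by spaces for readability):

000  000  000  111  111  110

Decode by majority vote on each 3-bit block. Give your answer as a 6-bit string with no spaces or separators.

Block 1 (000): 0 ones → 0
Block 2 (000): 0 ones → 0
Block 3 (000): 0 ones → 0
Block 4 (111): 3 ones → 1
Block 5 (111): 3 ones → 1
Block 6 (110): 2 ones → 1

000111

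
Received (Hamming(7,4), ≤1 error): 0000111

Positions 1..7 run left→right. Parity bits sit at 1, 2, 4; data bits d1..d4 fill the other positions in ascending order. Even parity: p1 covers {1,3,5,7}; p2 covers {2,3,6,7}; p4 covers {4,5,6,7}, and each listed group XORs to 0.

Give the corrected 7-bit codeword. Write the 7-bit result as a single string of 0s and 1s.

s1 (pos 1,3,5,7): 0⊕0⊕1⊕1 = 0
s2 (pos 2,3,6,7): 0⊕0⊕1⊕1 = 0
s4 (pos 4,5,6,7): 0⊕1⊕1⊕1 = 1
Syndrome s4…s1 = 100 → error at position 4.
Flip position 4: 0000111 → 0001111

0001111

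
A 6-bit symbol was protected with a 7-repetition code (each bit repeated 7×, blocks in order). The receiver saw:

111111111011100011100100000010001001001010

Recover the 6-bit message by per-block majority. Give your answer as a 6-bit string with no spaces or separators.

110000

Block 1 (1111111): 7 ones → 1
Block 2 (1101110): 5 ones → 1
Block 3 (0011100): 3 ones → 0
Block 4 (1000000): 1 one → 0
Block 5 (1000100): 2 ones → 0
Block 6 (1001010): 3 ones → 0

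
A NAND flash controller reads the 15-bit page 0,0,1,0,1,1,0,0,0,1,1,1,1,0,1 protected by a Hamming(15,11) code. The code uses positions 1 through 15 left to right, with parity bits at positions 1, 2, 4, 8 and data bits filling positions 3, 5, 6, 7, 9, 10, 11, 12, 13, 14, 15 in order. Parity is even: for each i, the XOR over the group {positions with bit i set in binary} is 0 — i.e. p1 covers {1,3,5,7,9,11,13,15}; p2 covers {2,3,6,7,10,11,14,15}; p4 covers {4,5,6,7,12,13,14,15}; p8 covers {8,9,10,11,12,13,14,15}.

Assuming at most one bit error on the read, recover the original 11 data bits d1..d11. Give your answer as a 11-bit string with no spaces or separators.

11100111100

s1 (pos 1,3,5,7,9,11,13,15): 0⊕1⊕1⊕0⊕0⊕1⊕1⊕1 = 1
s2 (pos 2,3,6,7,10,11,14,15): 0⊕1⊕1⊕0⊕1⊕1⊕0⊕1 = 1
s4 (pos 4,5,6,7,12,13,14,15): 0⊕1⊕1⊕0⊕1⊕1⊕0⊕1 = 1
s8 (pos 8,9,10,11,12,13,14,15): 0⊕0⊕1⊕1⊕1⊕1⊕0⊕1 = 1
Syndrome s8…s1 = 1111 → error at position 15.
Flip position 15: 001011000111101 → 001011000111100
Read data bits from positions 3,5,6,7,9,10,11,12,13,14,15: 11100111100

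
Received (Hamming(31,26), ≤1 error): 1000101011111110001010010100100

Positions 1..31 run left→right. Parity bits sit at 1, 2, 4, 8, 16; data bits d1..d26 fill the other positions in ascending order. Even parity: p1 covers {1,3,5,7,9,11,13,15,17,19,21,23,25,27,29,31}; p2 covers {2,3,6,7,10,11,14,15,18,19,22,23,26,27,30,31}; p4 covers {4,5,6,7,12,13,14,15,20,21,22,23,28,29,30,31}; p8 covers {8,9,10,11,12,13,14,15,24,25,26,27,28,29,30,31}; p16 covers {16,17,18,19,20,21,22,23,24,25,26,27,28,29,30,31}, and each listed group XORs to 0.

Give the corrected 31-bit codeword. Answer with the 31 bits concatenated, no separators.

s1 (pos 1,3,5,7,9,11,13,15,17,19,21,23,25,27,29,31): 1⊕0⊕1⊕1⊕1⊕1⊕1⊕1⊕0⊕1⊕1⊕0⊕0⊕0⊕1⊕0 = 0
s2 (pos 2,3,6,7,10,11,14,15,18,19,22,23,26,27,30,31): 0⊕0⊕0⊕1⊕1⊕1⊕1⊕1⊕0⊕1⊕0⊕0⊕1⊕0⊕0⊕0 = 1
s4 (pos 4,5,6,7,12,13,14,15,20,21,22,23,28,29,30,31): 0⊕1⊕0⊕1⊕1⊕1⊕1⊕1⊕0⊕1⊕0⊕0⊕0⊕1⊕0⊕0 = 0
s8 (pos 8,9,10,11,12,13,14,15,24,25,26,27,28,29,30,31): 0⊕1⊕1⊕1⊕1⊕1⊕1⊕1⊕1⊕0⊕1⊕0⊕0⊕1⊕0⊕0 = 0
s16 (pos 16,17,18,19,20,21,22,23,24,25,26,27,28,29,30,31): 0⊕0⊕0⊕1⊕0⊕1⊕0⊕0⊕1⊕0⊕1⊕0⊕0⊕1⊕0⊕0 = 1
Syndrome s16…s1 = 10010 → error at position 18.
Flip position 18: 1000101011111110001010010100100 → 1000101011111110011010010100100

1000101011111110011010010100100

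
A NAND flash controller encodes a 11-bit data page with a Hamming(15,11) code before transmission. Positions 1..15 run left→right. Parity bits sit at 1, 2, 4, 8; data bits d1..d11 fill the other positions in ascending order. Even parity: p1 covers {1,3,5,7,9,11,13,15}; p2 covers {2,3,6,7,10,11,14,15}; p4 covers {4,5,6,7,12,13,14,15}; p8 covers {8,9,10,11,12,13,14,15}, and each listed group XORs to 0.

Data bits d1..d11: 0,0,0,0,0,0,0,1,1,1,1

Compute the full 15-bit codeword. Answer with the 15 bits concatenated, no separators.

000000000001111

Place data at non-parity positions: p1 p2 0 p4 0 0 0 p8 0 0 0 1 1 1 1
p1 (pos 1,3,5,7,9,11,13,15): XOR of data positions = 0⊕0⊕0⊕0⊕0⊕1⊕1 = 0
p2 (pos 2,3,6,7,10,11,14,15): XOR of data positions = 0⊕0⊕0⊕0⊕0⊕1⊕1 = 0
p4 (pos 4,5,6,7,12,13,14,15): XOR of data positions = 0⊕0⊕0⊕1⊕1⊕1⊕1 = 0
p8 (pos 8,9,10,11,12,13,14,15): XOR of data positions = 0⊕0⊕0⊕1⊕1⊕1⊕1 = 0
Codeword: 000000000001111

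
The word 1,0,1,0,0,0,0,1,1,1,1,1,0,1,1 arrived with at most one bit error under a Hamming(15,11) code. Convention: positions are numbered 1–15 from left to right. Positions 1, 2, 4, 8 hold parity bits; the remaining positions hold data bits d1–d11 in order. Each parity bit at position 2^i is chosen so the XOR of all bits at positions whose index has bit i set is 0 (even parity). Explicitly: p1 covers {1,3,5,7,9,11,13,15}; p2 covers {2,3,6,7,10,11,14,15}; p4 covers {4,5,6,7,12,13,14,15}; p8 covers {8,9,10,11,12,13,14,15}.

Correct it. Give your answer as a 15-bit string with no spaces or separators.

s1 (pos 1,3,5,7,9,11,13,15): 1⊕1⊕0⊕0⊕1⊕1⊕0⊕1 = 1
s2 (pos 2,3,6,7,10,11,14,15): 0⊕1⊕0⊕0⊕1⊕1⊕1⊕1 = 1
s4 (pos 4,5,6,7,12,13,14,15): 0⊕0⊕0⊕0⊕1⊕0⊕1⊕1 = 1
s8 (pos 8,9,10,11,12,13,14,15): 1⊕1⊕1⊕1⊕1⊕0⊕1⊕1 = 1
Syndrome s8…s1 = 1111 → error at position 15.
Flip position 15: 101000011111011 → 101000011111010

101000011111010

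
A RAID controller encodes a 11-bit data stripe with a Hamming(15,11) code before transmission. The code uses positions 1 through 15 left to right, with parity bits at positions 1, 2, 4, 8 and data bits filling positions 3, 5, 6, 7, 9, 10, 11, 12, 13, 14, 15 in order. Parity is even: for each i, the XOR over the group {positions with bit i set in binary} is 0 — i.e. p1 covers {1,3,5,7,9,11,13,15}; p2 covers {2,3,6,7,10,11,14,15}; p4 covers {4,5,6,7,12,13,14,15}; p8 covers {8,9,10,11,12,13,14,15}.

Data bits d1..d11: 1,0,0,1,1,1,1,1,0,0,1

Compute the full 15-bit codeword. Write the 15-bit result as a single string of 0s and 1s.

Place data at non-parity positions: p1 p2 1 p4 0 0 1 p8 1 1 1 1 0 0 1
p1 (pos 1,3,5,7,9,11,13,15): XOR of data positions = 1⊕0⊕1⊕1⊕1⊕0⊕1 = 1
p2 (pos 2,3,6,7,10,11,14,15): XOR of data positions = 1⊕0⊕1⊕1⊕1⊕0⊕1 = 1
p4 (pos 4,5,6,7,12,13,14,15): XOR of data positions = 0⊕0⊕1⊕1⊕0⊕0⊕1 = 1
p8 (pos 8,9,10,11,12,13,14,15): XOR of data positions = 1⊕1⊕1⊕1⊕0⊕0⊕1 = 1
Codeword: 111100111111001

111100111111001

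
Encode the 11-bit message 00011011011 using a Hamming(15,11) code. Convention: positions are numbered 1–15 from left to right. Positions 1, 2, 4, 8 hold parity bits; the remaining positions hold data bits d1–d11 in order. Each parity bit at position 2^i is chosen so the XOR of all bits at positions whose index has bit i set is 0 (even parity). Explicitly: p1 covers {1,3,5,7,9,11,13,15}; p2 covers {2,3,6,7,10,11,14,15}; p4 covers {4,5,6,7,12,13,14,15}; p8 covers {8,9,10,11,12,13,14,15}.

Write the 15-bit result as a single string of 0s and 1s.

000000111011011

Place data at non-parity positions: p1 p2 0 p4 0 0 1 p8 1 0 1 1 0 1 1
p1 (pos 1,3,5,7,9,11,13,15): XOR of data positions = 0⊕0⊕1⊕1⊕1⊕0⊕1 = 0
p2 (pos 2,3,6,7,10,11,14,15): XOR of data positions = 0⊕0⊕1⊕0⊕1⊕1⊕1 = 0
p4 (pos 4,5,6,7,12,13,14,15): XOR of data positions = 0⊕0⊕1⊕1⊕0⊕1⊕1 = 0
p8 (pos 8,9,10,11,12,13,14,15): XOR of data positions = 1⊕0⊕1⊕1⊕0⊕1⊕1 = 1
Codeword: 000000111011011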